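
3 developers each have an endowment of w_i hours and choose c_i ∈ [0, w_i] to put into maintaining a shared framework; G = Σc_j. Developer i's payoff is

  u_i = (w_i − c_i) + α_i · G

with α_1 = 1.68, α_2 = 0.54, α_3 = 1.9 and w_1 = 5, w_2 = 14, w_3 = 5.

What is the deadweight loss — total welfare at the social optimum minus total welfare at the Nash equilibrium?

43.68

∂u_i/∂c_i = α_i − 1, so developer i contributes w_i if α_i > 1, else 0.
α_i > 1 for i ∈ {1, 3}; NE contributions (5, 0, 5), G = 10.
W^NE = Σw_i − G^NE + (Σα_i)·G^NE = 24 + 3.12·10 = 55.2.
Planner: ∂(Σu_j)/∂c_i = Σα_j − 1 = 3.12 > 0, so everyone contributes w_i; G^SO = 24, W^SO = 24 + 3.12·24 = 98.88.
Deadweight loss = 43.68.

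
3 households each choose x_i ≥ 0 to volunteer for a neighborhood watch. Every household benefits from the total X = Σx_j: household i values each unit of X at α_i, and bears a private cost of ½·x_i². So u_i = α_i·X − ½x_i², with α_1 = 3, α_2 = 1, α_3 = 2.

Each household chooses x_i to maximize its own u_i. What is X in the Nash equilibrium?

Household i's FOC: ∂u_i/∂x_i = α_i − x_i = 0, so x_i* = α_i.
NE contributions = (3, 1, 2); X = 6.

6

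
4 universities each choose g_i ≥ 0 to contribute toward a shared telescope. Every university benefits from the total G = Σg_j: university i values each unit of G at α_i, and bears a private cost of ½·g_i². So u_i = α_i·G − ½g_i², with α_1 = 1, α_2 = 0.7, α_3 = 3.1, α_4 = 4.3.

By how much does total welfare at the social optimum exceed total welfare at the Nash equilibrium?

University i's FOC: ∂u_i/∂g_i = α_i − g_i = 0, so g_i* = α_i.
NE contributions = (1, 0.7, 3.1, 4.3); G = 9.1.
W^NE = (Σα)·G − ½Σα_i² = 9.1² − ½·29.59 = 68.015.
Planner sets g_i = Σα_j = 9.1 for every i, so G^SO = 4·9.1 = 36.4.
W^SO = (Σα)·G^SO − ½·4·(Σα)² = (4/2)·9.1² = 165.62.
Deadweight loss = W^SO − W^NE = 97.605.

97.605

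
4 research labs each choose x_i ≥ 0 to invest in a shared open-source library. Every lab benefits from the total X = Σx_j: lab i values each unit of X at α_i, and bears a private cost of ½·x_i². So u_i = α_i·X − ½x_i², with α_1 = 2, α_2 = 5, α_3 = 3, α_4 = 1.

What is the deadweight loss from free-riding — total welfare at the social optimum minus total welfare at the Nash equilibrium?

Lab i's FOC: ∂u_i/∂x_i = α_i − x_i = 0, so x_i* = α_i.
NE contributions = (2, 5, 3, 1); X = 11.
W^NE = (Σα)·X − ½Σα_i² = 11² − ½·39 = 101.5.
Planner sets x_i = Σα_j = 11 for every i, so X^SO = 4·11 = 44.
W^SO = (Σα)·X^SO − ½·4·(Σα)² = (4/2)·11² = 242.
Deadweight loss = W^SO − W^NE = 140.5.

140.5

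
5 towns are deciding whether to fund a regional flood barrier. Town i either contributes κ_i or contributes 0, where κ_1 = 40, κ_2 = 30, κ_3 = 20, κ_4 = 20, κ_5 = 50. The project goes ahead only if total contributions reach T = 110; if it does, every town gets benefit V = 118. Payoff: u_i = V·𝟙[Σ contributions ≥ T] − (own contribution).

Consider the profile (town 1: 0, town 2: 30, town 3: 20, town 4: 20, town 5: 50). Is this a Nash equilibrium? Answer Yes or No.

Yes

Total = 120 ≥ 110: provided.
Town 1 (pledges 0, payoff 118): pledging 40 → total 160, payoff 78. No gain.
Town 2 (pledges 30, payoff 88): dropping to 0 → total 90, payoff 0. No gain.
Town 3 (pledges 20, payoff 98): dropping to 0 → total 100, payoff 0. No gain.
Town 4 (pledges 20, payoff 98): dropping to 0 → total 100, payoff 0. No gain.
Town 5 (pledges 50, payoff 68): dropping to 0 → total 70, payoff 0. No gain.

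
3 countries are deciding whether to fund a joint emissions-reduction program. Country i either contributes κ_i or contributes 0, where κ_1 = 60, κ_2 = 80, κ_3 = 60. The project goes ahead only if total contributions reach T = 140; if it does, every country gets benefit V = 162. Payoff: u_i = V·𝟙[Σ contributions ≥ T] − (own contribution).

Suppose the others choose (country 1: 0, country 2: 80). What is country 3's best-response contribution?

Others' total = 80. Contributing 60 brings total to 140 ≥ 140: gain V − κ_3 = 102.
Best response: 60.

60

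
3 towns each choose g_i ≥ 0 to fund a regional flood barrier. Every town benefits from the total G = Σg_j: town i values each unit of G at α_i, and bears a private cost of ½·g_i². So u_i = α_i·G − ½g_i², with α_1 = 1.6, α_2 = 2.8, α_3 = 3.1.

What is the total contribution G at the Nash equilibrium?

7.5

Town i's FOC: ∂u_i/∂g_i = α_i − g_i = 0, so g_i* = α_i.
NE contributions = (1.6, 2.8, 3.1); G = 7.5.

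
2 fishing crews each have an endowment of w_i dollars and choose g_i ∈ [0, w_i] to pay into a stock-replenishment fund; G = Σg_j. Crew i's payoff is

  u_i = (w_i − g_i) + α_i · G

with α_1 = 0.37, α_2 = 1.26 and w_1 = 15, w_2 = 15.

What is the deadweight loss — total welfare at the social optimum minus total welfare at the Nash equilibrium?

9.45

∂u_i/∂g_i = α_i − 1, so crew i contributes w_i if α_i > 1, else 0.
α_i > 1 for i ∈ {2}; NE contributions (0, 15), G = 15.
W^NE = Σw_i − G^NE + (Σα_i)·G^NE = 30 + 0.63·15 = 39.45.
Planner: ∂(Σu_j)/∂g_i = Σα_j − 1 = 0.63 > 0, so everyone contributes w_i; G^SO = 30, W^SO = 30 + 0.63·30 = 48.9.
Deadweight loss = 9.45.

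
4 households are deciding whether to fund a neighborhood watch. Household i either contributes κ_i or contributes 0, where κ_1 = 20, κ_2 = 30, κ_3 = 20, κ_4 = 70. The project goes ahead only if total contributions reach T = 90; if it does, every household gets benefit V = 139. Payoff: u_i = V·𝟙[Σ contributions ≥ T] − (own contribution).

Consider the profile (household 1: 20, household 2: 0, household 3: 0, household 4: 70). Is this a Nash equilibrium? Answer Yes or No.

Yes

Total = 90 ≥ 90: provided.
Household 1 (pledges 20, payoff 119): dropping to 0 → total 70, payoff 0. No gain.
Household 2 (pledges 0, payoff 139): pledging 30 → total 120, payoff 109. No gain.
Household 3 (pledges 0, payoff 139): pledging 20 → total 110, payoff 119. No gain.
Household 4 (pledges 70, payoff 69): dropping to 0 → total 20, payoff 0. No gain.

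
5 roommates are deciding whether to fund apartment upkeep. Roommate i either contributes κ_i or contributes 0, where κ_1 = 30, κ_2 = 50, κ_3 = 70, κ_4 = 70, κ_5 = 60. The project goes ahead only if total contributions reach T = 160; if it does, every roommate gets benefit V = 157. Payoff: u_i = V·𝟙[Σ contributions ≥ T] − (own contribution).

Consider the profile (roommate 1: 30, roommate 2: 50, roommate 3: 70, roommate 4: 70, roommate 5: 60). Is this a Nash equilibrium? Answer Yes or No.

No

Total = 280 ≥ 160: provided.
Roommate 1 (pledges 30, payoff 127): dropping to 0 → total 250, payoff 157. Profitable deviation.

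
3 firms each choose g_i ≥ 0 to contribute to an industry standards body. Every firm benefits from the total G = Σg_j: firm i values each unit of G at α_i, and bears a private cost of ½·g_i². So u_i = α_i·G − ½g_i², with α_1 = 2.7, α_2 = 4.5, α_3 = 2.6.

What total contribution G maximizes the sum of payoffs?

29.4

Planner FOC: ∂(Σu_j)/∂g_i = (Σα_j) − g_i = 0, so g_i^SO = Σα_j = 9.8 for every i; G^SO = 29.4.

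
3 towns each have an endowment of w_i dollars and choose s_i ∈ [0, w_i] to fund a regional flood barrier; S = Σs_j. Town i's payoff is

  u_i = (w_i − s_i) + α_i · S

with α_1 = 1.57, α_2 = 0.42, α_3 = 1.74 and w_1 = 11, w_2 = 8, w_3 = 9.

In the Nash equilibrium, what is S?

∂u_i/∂s_i = α_i − 1, so town i contributes w_i if α_i > 1, else 0.
α_i > 1 for i ∈ {1, 3}; NE contributions (11, 0, 9), S = 20.

20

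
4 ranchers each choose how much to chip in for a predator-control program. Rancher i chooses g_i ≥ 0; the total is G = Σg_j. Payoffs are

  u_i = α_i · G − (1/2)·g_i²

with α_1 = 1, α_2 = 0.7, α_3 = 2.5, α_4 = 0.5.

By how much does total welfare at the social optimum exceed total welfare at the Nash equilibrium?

Rancher i's FOC: ∂u_i/∂g_i = α_i − g_i = 0, so g_i* = α_i.
NE contributions = (1, 0.7, 2.5, 0.5); G = 4.7.
W^NE = (Σα)·G − ½Σα_i² = 4.7² − ½·7.99 = 18.095.
Planner sets g_i = Σα_j = 4.7 for every i, so G^SO = 4·4.7 = 18.8.
W^SO = (Σα)·G^SO − ½·4·(Σα)² = (4/2)·4.7² = 44.18.
Deadweight loss = W^SO − W^NE = 26.085.

26.085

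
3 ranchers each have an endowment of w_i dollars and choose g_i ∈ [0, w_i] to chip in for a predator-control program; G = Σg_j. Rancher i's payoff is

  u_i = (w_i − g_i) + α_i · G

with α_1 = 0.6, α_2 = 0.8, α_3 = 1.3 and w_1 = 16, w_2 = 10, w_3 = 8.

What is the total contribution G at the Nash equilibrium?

8

∂u_i/∂g_i = α_i − 1, so rancher i contributes w_i if α_i > 1, else 0.
α_i > 1 for i ∈ {3}; NE contributions (0, 0, 8), G = 8.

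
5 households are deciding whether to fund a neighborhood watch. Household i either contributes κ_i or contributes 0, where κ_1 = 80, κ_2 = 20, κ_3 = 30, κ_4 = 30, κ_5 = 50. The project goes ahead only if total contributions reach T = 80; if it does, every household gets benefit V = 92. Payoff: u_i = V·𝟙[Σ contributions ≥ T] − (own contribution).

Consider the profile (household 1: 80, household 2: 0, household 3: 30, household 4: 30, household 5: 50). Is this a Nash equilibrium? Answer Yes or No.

No

Total = 190 ≥ 80: provided.
Household 1 (pledges 80, payoff 12): dropping to 0 → total 110, payoff 92. Profitable deviation.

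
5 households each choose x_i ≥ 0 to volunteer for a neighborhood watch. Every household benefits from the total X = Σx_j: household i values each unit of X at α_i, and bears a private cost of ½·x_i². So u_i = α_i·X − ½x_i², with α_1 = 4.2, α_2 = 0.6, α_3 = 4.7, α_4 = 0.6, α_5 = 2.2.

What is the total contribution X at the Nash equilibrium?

12.3

Household i's FOC: ∂u_i/∂x_i = α_i − x_i = 0, so x_i* = α_i.
NE contributions = (4.2, 0.6, 4.7, 0.6, 2.2); X = 12.3.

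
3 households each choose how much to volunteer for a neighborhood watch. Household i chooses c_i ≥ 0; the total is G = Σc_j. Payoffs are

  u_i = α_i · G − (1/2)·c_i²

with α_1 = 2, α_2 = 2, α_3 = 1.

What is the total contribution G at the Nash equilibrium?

Household i's FOC: ∂u_i/∂c_i = α_i − c_i = 0, so c_i* = α_i.
NE contributions = (2, 2, 1); G = 5.

5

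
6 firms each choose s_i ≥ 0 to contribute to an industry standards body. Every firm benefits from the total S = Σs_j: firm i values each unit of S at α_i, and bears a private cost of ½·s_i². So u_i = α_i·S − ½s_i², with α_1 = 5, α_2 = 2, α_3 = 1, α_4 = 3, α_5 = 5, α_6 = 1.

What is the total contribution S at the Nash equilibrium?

17

Firm i's FOC: ∂u_i/∂s_i = α_i − s_i = 0, so s_i* = α_i.
NE contributions = (5, 2, 1, 3, 5, 1); S = 17.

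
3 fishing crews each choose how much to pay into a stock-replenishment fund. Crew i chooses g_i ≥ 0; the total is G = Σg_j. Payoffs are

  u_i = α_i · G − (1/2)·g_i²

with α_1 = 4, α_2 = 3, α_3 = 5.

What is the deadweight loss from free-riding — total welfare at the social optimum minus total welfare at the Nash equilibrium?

Crew i's FOC: ∂u_i/∂g_i = α_i − g_i = 0, so g_i* = α_i.
NE contributions = (4, 3, 5); G = 12.
W^NE = (Σα)·G − ½Σα_i² = 12² − ½·50 = 119.
Planner sets g_i = Σα_j = 12 for every i, so G^SO = 3·12 = 36.
W^SO = (Σα)·G^SO − ½·3·(Σα)² = (3/2)·12² = 216.
Deadweight loss = W^SO − W^NE = 97.

97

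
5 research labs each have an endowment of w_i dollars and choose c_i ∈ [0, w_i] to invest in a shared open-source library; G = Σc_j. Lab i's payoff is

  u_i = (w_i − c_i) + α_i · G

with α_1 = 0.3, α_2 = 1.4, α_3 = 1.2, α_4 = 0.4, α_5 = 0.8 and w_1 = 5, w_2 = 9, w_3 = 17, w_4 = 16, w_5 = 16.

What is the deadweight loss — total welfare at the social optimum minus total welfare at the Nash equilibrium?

∂u_i/∂c_i = α_i − 1, so lab i contributes w_i if α_i > 1, else 0.
α_i > 1 for i ∈ {2, 3}; NE contributions (0, 9, 17, 0, 0), G = 26.
W^NE = Σw_i − G^NE + (Σα_i)·G^NE = 63 + 3.1·26 = 143.6.
Planner: ∂(Σu_j)/∂c_i = Σα_j − 1 = 3.1 > 0, so everyone contributes w_i; G^SO = 63, W^SO = 63 + 3.1·63 = 258.3.
Deadweight loss = 114.7.

114.7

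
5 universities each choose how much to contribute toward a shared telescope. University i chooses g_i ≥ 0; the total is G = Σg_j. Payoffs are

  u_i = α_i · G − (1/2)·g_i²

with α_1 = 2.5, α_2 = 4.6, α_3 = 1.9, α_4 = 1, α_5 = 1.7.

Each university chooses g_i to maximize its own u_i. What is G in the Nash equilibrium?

University i's FOC: ∂u_i/∂g_i = α_i − g_i = 0, so g_i* = α_i.
NE contributions = (2.5, 4.6, 1.9, 1, 1.7); G = 11.7.

11.7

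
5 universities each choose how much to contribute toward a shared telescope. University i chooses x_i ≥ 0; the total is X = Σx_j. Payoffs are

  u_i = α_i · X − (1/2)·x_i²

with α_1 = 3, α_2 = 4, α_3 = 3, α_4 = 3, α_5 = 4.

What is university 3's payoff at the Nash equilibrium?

University i's FOC: ∂u_i/∂x_i = α_i − x_i = 0, so x_i* = α_i.
NE contributions = (3, 4, 3, 3, 4); X = 17.
u_3 = α_3·X − ½·(x_3)² = 3·17 − ½·3² = 46.5.

46.5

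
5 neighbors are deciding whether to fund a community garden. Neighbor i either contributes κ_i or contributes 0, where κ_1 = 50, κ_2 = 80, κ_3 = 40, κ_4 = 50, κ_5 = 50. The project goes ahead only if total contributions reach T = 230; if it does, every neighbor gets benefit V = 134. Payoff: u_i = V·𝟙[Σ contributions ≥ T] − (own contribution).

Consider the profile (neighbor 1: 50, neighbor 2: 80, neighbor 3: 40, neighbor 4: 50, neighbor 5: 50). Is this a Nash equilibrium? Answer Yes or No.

Total = 270 ≥ 230: provided.
Neighbor 1 (pledges 50, payoff 84): dropping to 0 → total 220, payoff 0. No gain.
Neighbor 2 (pledges 80, payoff 54): dropping to 0 → total 190, payoff 0. No gain.
Neighbor 3 (pledges 40, payoff 94): dropping to 0 → total 230, payoff 134. Profitable deviation.

No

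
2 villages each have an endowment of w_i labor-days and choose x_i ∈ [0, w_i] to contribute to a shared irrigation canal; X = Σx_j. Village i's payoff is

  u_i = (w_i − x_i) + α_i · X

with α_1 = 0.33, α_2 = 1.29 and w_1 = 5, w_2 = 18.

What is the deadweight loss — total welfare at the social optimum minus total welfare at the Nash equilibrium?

3.1

∂u_i/∂x_i = α_i − 1, so village i contributes w_i if α_i > 1, else 0.
α_i > 1 for i ∈ {2}; NE contributions (0, 18), X = 18.
W^NE = Σw_i − X^NE + (Σα_i)·X^NE = 23 + 0.62·18 = 34.16.
Planner: ∂(Σu_j)/∂x_i = Σα_j − 1 = 0.62 > 0, so everyone contributes w_i; X^SO = 23, W^SO = 23 + 0.62·23 = 37.26.
Deadweight loss = 3.1.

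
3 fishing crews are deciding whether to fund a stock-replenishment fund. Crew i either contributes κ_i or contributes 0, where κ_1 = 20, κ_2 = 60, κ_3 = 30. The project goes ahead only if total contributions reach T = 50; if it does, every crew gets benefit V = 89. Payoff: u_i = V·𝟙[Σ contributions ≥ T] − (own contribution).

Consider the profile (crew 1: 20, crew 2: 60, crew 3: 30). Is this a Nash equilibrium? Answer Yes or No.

No

Total = 110 ≥ 50: provided.
Crew 1 (pledges 20, payoff 69): dropping to 0 → total 90, payoff 89. Profitable deviation.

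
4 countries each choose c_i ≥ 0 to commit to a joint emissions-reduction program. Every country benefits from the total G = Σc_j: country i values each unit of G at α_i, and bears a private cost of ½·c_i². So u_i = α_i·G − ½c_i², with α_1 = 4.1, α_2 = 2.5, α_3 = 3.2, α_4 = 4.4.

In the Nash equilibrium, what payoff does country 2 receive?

32.375

Country i's FOC: ∂u_i/∂c_i = α_i − c_i = 0, so c_i* = α_i.
NE contributions = (4.1, 2.5, 3.2, 4.4); G = 14.2.
u_2 = α_2·G − ½·(c_2)² = 2.5·14.2 − ½·2.5² = 32.375.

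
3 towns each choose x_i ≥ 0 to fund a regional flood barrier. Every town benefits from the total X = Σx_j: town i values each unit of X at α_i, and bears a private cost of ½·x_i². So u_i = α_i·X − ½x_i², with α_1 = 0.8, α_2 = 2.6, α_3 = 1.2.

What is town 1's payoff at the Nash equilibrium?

Town i's FOC: ∂u_i/∂x_i = α_i − x_i = 0, so x_i* = α_i.
NE contributions = (0.8, 2.6, 1.2); X = 4.6.
u_1 = α_1·X − ½·(x_1)² = 0.8·4.6 − ½·0.8² = 3.36.

3.36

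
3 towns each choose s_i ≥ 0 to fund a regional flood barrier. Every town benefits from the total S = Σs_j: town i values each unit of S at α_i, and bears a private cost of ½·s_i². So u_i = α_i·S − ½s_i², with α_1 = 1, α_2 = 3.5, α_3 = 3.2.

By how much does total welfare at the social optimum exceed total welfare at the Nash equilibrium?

Town i's FOC: ∂u_i/∂s_i = α_i − s_i = 0, so s_i* = α_i.
NE contributions = (1, 3.5, 3.2); S = 7.7.
W^NE = (Σα)·S − ½Σα_i² = 7.7² − ½·23.49 = 47.545.
Planner sets s_i = Σα_j = 7.7 for every i, so S^SO = 3·7.7 = 23.1.
W^SO = (Σα)·S^SO − ½·3·(Σα)² = (3/2)·7.7² = 88.935.
Deadweight loss = W^SO − W^NE = 41.39.

41.39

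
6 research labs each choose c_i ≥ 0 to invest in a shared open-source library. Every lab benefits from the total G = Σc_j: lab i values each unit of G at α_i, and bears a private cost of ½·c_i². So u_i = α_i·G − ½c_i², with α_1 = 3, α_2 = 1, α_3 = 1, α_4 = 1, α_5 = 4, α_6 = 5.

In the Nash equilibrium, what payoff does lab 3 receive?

Lab i's FOC: ∂u_i/∂c_i = α_i − c_i = 0, so c_i* = α_i.
NE contributions = (3, 1, 1, 1, 4, 5); G = 15.
u_3 = α_3·G − ½·(c_3)² = 1·15 − ½·1² = 14.5.

14.5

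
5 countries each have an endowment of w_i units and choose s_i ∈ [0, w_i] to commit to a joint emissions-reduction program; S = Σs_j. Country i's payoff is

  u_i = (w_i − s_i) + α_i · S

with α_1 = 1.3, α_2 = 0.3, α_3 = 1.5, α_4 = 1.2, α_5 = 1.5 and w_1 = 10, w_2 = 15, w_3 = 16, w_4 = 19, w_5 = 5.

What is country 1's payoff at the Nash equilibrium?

65

∂u_i/∂s_i = α_i − 1, so country i contributes w_i if α_i > 1, else 0.
α_i > 1 for i ∈ {1, 3, 4, 5}; NE contributions (10, 0, 16, 19, 5), S = 50.
u_1 = (10 − 10) + 1.3·50 = 65.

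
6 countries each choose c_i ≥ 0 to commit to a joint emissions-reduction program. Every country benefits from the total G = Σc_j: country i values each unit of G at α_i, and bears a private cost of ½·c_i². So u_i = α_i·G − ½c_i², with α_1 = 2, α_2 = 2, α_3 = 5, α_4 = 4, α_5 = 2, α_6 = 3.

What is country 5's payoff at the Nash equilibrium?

34

Country i's FOC: ∂u_i/∂c_i = α_i − c_i = 0, so c_i* = α_i.
NE contributions = (2, 2, 5, 4, 2, 3); G = 18.
u_5 = α_5·G − ½·(c_5)² = 2·18 − ½·2² = 34.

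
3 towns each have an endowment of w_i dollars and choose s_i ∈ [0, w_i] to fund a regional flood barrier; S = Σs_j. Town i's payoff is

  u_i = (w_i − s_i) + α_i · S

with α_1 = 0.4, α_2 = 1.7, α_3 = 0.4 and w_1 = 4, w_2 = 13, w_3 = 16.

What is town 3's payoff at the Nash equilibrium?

21.2

∂u_i/∂s_i = α_i − 1, so town i contributes w_i if α_i > 1, else 0.
α_i > 1 for i ∈ {2}; NE contributions (0, 13, 0), S = 13.
u_3 = (16 − 0) + 0.4·13 = 21.2.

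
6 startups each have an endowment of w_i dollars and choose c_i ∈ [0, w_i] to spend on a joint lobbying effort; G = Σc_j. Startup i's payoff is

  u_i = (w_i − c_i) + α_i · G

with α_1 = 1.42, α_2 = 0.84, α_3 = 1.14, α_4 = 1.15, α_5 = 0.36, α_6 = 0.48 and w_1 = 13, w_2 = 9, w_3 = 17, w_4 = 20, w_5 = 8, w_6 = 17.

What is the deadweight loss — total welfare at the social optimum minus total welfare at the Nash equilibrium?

∂u_i/∂c_i = α_i − 1, so startup i contributes w_i if α_i > 1, else 0.
α_i > 1 for i ∈ {1, 3, 4}; NE contributions (13, 0, 17, 20, 0, 0), G = 50.
W^NE = Σw_i − G^NE + (Σα_i)·G^NE = 84 + 4.39·50 = 303.5.
Planner: ∂(Σu_j)/∂c_i = Σα_j − 1 = 4.39 > 0, so everyone contributes w_i; G^SO = 84, W^SO = 84 + 4.39·84 = 452.76.
Deadweight loss = 149.26.

149.26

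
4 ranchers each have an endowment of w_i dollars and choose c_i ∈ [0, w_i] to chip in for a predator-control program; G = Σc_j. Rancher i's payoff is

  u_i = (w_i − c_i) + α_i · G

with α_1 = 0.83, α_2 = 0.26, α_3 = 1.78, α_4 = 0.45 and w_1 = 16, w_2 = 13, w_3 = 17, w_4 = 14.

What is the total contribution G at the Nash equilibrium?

17

∂u_i/∂c_i = α_i − 1, so rancher i contributes w_i if α_i > 1, else 0.
α_i > 1 for i ∈ {3}; NE contributions (0, 0, 17, 0), G = 17.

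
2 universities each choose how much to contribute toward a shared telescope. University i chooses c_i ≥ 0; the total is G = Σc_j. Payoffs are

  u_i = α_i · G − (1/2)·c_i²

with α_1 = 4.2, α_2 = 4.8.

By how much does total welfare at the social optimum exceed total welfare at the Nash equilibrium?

University i's FOC: ∂u_i/∂c_i = α_i − c_i = 0, so c_i* = α_i.
NE contributions = (4.2, 4.8); G = 9.
W^NE = (Σα)·G − ½Σα_i² = 9² − ½·40.68 = 60.66.
Planner sets c_i = Σα_j = 9 for every i, so G^SO = 2·9 = 18.
W^SO = (Σα)·G^SO − ½·2·(Σα)² = (2/2)·9² = 81.
Deadweight loss = W^SO − W^NE = 20.34.

20.34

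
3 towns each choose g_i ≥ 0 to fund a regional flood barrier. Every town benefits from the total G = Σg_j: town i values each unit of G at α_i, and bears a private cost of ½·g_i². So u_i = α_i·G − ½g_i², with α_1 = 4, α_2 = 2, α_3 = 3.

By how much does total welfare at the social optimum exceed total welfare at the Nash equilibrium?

Town i's FOC: ∂u_i/∂g_i = α_i − g_i = 0, so g_i* = α_i.
NE contributions = (4, 2, 3); G = 9.
W^NE = (Σα)·G − ½Σα_i² = 9² − ½·29 = 66.5.
Planner sets g_i = Σα_j = 9 for every i, so G^SO = 3·9 = 27.
W^SO = (Σα)·G^SO − ½·3·(Σα)² = (3/2)·9² = 121.5.
Deadweight loss = W^SO − W^NE = 55.

55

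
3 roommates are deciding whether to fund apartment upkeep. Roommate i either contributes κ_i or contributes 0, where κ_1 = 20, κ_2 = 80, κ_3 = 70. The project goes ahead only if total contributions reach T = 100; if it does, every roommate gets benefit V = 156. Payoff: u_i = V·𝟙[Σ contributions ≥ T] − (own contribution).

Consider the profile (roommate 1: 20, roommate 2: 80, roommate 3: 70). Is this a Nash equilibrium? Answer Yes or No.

Total = 170 ≥ 100: provided.
Roommate 1 (pledges 20, payoff 136): dropping to 0 → total 150, payoff 156. Profitable deviation.

No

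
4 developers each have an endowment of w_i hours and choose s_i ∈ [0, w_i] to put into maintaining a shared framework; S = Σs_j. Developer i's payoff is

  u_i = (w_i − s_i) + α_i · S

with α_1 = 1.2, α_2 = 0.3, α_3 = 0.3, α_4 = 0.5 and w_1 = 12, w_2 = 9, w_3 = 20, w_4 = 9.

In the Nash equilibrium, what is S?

∂u_i/∂s_i = α_i − 1, so developer i contributes w_i if α_i > 1, else 0.
α_i > 1 for i ∈ {1}; NE contributions (12, 0, 0, 0), S = 12.

12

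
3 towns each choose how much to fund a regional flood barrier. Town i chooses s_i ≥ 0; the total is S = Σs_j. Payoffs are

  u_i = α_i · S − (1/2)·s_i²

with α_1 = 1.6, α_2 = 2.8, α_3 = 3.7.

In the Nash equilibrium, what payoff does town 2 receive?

Town i's FOC: ∂u_i/∂s_i = α_i − s_i = 0, so s_i* = α_i.
NE contributions = (1.6, 2.8, 3.7); S = 8.1.
u_2 = α_2·S − ½·(s_2)² = 2.8·8.1 − ½·2.8² = 18.76.

18.76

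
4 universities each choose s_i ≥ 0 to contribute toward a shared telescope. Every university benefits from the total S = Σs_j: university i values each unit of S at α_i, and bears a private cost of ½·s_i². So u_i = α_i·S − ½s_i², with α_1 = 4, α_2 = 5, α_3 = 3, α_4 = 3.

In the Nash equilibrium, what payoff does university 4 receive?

40.5

University i's FOC: ∂u_i/∂s_i = α_i − s_i = 0, so s_i* = α_i.
NE contributions = (4, 5, 3, 3); S = 15.
u_4 = α_4·S − ½·(s_4)² = 3·15 − ½·3² = 40.5.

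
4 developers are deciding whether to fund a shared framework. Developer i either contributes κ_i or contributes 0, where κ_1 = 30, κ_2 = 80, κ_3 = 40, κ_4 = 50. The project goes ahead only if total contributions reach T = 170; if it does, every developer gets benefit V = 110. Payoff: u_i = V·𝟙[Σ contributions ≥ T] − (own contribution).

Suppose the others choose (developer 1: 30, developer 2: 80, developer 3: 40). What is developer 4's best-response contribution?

50

Others' total = 150. Contributing 50 brings total to 200 ≥ 170: gain V − κ_4 = 60.
Best response: 50.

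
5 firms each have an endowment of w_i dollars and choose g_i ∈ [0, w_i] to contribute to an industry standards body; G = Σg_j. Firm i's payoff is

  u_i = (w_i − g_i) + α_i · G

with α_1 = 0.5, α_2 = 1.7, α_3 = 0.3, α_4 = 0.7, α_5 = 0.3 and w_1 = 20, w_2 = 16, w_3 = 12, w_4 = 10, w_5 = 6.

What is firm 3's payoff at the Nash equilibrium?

∂u_i/∂g_i = α_i − 1, so firm i contributes w_i if α_i > 1, else 0.
α_i > 1 for i ∈ {2}; NE contributions (0, 16, 0, 0, 0), G = 16.
u_3 = (12 − 0) + 0.3·16 = 16.8.

16.8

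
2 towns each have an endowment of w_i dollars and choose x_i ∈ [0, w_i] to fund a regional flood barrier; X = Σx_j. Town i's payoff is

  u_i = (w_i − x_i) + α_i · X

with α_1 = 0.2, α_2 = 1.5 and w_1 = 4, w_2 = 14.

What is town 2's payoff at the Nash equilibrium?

21

∂u_i/∂x_i = α_i − 1, so town i contributes w_i if α_i > 1, else 0.
α_i > 1 for i ∈ {2}; NE contributions (0, 14), X = 14.
u_2 = (14 − 14) + 1.5·14 = 21.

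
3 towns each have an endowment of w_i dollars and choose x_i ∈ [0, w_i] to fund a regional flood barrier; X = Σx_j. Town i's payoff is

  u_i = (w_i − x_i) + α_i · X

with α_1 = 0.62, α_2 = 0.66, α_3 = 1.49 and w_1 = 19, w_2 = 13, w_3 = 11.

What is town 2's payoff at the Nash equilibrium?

20.26

∂u_i/∂x_i = α_i − 1, so town i contributes w_i if α_i > 1, else 0.
α_i > 1 for i ∈ {3}; NE contributions (0, 0, 11), X = 11.
u_2 = (13 − 0) + 0.66·11 = 20.26.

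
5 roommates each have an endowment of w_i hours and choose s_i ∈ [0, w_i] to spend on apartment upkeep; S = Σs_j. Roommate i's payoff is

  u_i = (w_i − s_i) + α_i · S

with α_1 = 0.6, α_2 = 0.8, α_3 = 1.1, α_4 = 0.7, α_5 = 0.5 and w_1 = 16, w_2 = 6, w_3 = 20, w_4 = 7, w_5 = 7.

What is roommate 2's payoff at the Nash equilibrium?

∂u_i/∂s_i = α_i − 1, so roommate i contributes w_i if α_i > 1, else 0.
α_i > 1 for i ∈ {3}; NE contributions (0, 0, 20, 0, 0), S = 20.
u_2 = (6 − 0) + 0.8·20 = 22.

22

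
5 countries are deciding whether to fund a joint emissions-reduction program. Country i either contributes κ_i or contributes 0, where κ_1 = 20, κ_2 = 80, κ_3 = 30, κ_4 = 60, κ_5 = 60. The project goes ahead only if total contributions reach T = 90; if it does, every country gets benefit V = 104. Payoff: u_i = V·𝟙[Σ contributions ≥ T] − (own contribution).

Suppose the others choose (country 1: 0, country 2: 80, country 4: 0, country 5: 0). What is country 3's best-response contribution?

Others' total = 80. Contributing 30 brings total to 110 ≥ 90: gain V − κ_3 = 74.
Best response: 30.

30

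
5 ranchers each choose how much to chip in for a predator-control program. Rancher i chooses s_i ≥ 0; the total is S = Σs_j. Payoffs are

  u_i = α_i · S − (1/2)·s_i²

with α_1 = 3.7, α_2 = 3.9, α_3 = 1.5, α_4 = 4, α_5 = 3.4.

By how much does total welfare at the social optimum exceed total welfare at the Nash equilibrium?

Rancher i's FOC: ∂u_i/∂s_i = α_i − s_i = 0, so s_i* = α_i.
NE contributions = (3.7, 3.9, 1.5, 4, 3.4); S = 16.5.
W^NE = (Σα)·S − ½Σα_i² = 16.5² − ½·58.71 = 242.895.
Planner sets s_i = Σα_j = 16.5 for every i, so S^SO = 5·16.5 = 82.5.
W^SO = (Σα)·S^SO − ½·5·(Σα)² = (5/2)·16.5² = 680.625.
Deadweight loss = W^SO − W^NE = 437.73.

437.73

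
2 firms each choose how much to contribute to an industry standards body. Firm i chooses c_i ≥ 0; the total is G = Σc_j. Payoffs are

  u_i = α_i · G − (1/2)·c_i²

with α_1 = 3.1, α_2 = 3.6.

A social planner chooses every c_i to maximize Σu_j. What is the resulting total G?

Planner FOC: ∂(Σu_j)/∂c_i = (Σα_j) − c_i = 0, so c_i^SO = Σα_j = 6.7 for every i; G^SO = 13.4.

13.4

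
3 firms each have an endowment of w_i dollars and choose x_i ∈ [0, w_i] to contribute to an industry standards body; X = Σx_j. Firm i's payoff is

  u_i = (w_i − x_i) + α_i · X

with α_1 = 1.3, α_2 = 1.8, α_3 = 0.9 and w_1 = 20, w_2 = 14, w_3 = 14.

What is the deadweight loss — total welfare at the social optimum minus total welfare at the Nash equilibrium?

∂u_i/∂x_i = α_i − 1, so firm i contributes w_i if α_i > 1, else 0.
α_i > 1 for i ∈ {1, 2}; NE contributions (20, 14, 0), X = 34.
W^NE = Σw_i − X^NE + (Σα_i)·X^NE = 48 + 3·34 = 150.
Planner: ∂(Σu_j)/∂x_i = Σα_j − 1 = 3 > 0, so everyone contributes w_i; X^SO = 48, W^SO = 48 + 3·48 = 192.
Deadweight loss = 42.

42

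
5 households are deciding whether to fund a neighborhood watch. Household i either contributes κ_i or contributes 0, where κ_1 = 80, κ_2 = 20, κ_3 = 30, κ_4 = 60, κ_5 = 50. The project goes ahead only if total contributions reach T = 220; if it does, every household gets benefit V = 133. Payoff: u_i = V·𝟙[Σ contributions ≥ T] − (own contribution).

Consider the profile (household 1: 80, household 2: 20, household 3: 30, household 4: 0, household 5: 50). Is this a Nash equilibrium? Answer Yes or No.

Total = 180 < 220: not provided.
Household 1 (pledges 80, payoff -80): dropping to 0 → total 100, payoff 0. Profitable deviation.

No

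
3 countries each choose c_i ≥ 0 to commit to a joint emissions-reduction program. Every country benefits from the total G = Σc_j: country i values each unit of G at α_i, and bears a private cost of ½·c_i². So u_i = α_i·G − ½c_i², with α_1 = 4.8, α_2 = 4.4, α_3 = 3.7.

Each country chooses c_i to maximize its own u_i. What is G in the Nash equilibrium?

Country i's FOC: ∂u_i/∂c_i = α_i − c_i = 0, so c_i* = α_i.
NE contributions = (4.8, 4.4, 3.7); G = 12.9.

12.9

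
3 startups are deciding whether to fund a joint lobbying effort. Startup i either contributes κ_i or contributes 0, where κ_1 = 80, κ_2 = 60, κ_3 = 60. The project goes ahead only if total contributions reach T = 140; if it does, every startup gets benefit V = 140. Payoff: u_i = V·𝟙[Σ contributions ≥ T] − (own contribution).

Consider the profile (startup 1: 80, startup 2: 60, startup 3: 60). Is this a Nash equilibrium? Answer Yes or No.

Total = 200 ≥ 140: provided.
Startup 1 (pledges 80, payoff 60): dropping to 0 → total 120, payoff 0. No gain.
Startup 2 (pledges 60, payoff 80): dropping to 0 → total 140, payoff 140. Profitable deviation.

No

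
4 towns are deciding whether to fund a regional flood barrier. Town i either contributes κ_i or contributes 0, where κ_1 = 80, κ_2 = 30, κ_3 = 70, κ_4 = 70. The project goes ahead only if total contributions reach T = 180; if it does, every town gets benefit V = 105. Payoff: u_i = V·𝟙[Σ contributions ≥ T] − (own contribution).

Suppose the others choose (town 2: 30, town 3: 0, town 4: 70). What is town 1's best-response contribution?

Others' total = 100. Contributing 80 brings total to 180 ≥ 180: gain V − κ_1 = 25.
Best response: 80.

80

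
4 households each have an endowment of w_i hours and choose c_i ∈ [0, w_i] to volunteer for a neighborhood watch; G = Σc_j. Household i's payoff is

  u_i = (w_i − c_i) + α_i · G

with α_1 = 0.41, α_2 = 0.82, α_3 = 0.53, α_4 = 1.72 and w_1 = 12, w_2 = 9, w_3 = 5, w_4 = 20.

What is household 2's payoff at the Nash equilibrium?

25.4

∂u_i/∂c_i = α_i − 1, so household i contributes w_i if α_i > 1, else 0.
α_i > 1 for i ∈ {4}; NE contributions (0, 0, 0, 20), G = 20.
u_2 = (9 − 0) + 0.82·20 = 25.4.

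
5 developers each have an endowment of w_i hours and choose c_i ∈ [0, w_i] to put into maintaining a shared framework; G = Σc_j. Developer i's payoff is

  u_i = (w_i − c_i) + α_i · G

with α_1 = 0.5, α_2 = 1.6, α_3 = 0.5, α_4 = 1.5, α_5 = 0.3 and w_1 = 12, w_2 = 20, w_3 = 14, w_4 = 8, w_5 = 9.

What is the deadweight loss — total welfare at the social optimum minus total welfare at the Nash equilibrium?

∂u_i/∂c_i = α_i − 1, so developer i contributes w_i if α_i > 1, else 0.
α_i > 1 for i ∈ {2, 4}; NE contributions (0, 20, 0, 8, 0), G = 28.
W^NE = Σw_i − G^NE + (Σα_i)·G^NE = 63 + 3.4·28 = 158.2.
Planner: ∂(Σu_j)/∂c_i = Σα_j − 1 = 3.4 > 0, so everyone contributes w_i; G^SO = 63, W^SO = 63 + 3.4·63 = 277.2.
Deadweight loss = 119.

119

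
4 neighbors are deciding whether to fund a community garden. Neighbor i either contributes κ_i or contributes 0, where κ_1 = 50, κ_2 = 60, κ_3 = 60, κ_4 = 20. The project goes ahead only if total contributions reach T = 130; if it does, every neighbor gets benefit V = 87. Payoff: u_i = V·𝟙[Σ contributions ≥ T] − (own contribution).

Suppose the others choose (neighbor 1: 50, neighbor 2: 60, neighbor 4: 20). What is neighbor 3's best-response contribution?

0

Others' total = 130 ≥ 130; contributing adds cost 60 for no extra benefit.
Best response: 0.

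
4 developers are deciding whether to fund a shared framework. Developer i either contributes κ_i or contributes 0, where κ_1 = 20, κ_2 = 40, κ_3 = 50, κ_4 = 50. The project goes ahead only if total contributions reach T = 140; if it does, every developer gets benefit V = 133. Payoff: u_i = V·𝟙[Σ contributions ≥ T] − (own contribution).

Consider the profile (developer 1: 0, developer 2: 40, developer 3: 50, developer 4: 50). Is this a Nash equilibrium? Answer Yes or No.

Total = 140 ≥ 140: provided.
Developer 1 (pledges 0, payoff 133): pledging 20 → total 160, payoff 113. No gain.
Developer 2 (pledges 40, payoff 93): dropping to 0 → total 100, payoff 0. No gain.
Developer 3 (pledges 50, payoff 83): dropping to 0 → total 90, payoff 0. No gain.
Developer 4 (pledges 50, payoff 83): dropping to 0 → total 90, payoff 0. No gain.

Yes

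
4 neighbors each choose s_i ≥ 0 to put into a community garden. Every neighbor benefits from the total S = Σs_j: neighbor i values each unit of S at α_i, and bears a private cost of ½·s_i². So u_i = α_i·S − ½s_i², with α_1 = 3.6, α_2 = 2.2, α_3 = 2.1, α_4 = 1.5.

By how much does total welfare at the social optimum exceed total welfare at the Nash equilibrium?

100.59

Neighbor i's FOC: ∂u_i/∂s_i = α_i − s_i = 0, so s_i* = α_i.
NE contributions = (3.6, 2.2, 2.1, 1.5); S = 9.4.
W^NE = (Σα)·S − ½Σα_i² = 9.4² − ½·24.46 = 76.13.
Planner sets s_i = Σα_j = 9.4 for every i, so S^SO = 4·9.4 = 37.6.
W^SO = (Σα)·S^SO − ½·4·(Σα)² = (4/2)·9.4² = 176.72.
Deadweight loss = W^SO − W^NE = 100.59.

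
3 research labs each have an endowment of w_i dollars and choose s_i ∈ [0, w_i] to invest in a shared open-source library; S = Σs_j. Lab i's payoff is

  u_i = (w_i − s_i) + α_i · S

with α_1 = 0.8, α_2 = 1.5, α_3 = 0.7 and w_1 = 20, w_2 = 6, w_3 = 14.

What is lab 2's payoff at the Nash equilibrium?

∂u_i/∂s_i = α_i − 1, so lab i contributes w_i if α_i > 1, else 0.
α_i > 1 for i ∈ {2}; NE contributions (0, 6, 0), S = 6.
u_2 = (6 − 6) + 1.5·6 = 9.

9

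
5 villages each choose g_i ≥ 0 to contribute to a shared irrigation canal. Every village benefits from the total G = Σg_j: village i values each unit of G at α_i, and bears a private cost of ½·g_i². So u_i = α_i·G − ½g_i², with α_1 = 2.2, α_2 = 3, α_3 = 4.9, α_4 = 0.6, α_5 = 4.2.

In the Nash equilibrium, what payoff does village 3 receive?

61.005

Village i's FOC: ∂u_i/∂g_i = α_i − g_i = 0, so g_i* = α_i.
NE contributions = (2.2, 3, 4.9, 0.6, 4.2); G = 14.9.
u_3 = α_3·G − ½·(g_3)² = 4.9·14.9 − ½·4.9² = 61.005.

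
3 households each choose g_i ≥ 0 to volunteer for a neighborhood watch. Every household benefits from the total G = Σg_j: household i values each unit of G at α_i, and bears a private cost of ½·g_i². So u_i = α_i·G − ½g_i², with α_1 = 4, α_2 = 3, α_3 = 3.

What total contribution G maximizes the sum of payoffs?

30

Planner FOC: ∂(Σu_j)/∂g_i = (Σα_j) − g_i = 0, so g_i^SO = Σα_j = 10 for every i; G^SO = 30.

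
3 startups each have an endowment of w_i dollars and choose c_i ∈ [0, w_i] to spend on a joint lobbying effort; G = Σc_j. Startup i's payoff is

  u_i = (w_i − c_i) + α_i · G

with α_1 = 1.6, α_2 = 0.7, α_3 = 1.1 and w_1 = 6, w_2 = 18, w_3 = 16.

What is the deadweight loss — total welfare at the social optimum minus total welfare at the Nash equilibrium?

∂u_i/∂c_i = α_i − 1, so startup i contributes w_i if α_i > 1, else 0.
α_i > 1 for i ∈ {1, 3}; NE contributions (6, 0, 16), G = 22.
W^NE = Σw_i − G^NE + (Σα_i)·G^NE = 40 + 2.4·22 = 92.8.
Planner: ∂(Σu_j)/∂c_i = Σα_j − 1 = 2.4 > 0, so everyone contributes w_i; G^SO = 40, W^SO = 40 + 2.4·40 = 136.
Deadweight loss = 43.2.

43.2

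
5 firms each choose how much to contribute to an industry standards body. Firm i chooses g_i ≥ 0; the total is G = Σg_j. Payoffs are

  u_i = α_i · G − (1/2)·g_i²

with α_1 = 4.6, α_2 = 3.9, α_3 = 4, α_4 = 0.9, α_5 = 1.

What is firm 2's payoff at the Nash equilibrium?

48.555

Firm i's FOC: ∂u_i/∂g_i = α_i − g_i = 0, so g_i* = α_i.
NE contributions = (4.6, 3.9, 4, 0.9, 1); G = 14.4.
u_2 = α_2·G − ½·(g_2)² = 3.9·14.4 − ½·3.9² = 48.555.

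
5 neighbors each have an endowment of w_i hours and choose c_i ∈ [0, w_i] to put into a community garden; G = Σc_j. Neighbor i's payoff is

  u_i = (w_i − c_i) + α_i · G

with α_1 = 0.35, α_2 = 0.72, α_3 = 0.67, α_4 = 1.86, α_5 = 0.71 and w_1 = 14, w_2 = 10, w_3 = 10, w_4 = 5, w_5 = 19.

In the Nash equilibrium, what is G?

5

∂u_i/∂c_i = α_i − 1, so neighbor i contributes w_i if α_i > 1, else 0.
α_i > 1 for i ∈ {4}; NE contributions (0, 0, 0, 5, 0), G = 5.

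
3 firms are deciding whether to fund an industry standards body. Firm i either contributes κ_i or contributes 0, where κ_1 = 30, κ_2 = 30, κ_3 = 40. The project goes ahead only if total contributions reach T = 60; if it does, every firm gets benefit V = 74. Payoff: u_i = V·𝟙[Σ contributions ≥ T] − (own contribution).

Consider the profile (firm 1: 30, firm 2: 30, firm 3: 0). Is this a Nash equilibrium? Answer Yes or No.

Total = 60 ≥ 60: provided.
Firm 1 (pledges 30, payoff 44): dropping to 0 → total 30, payoff 0. No gain.
Firm 2 (pledges 30, payoff 44): dropping to 0 → total 30, payoff 0. No gain.
Firm 3 (pledges 0, payoff 74): pledging 40 → total 100, payoff 34. No gain.

Yes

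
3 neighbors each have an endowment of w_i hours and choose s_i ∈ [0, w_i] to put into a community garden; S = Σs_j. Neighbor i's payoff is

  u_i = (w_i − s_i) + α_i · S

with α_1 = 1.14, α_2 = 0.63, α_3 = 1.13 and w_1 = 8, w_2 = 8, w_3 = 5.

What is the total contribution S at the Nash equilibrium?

13

∂u_i/∂s_i = α_i − 1, so neighbor i contributes w_i if α_i > 1, else 0.
α_i > 1 for i ∈ {1, 3}; NE contributions (8, 0, 5), S = 13.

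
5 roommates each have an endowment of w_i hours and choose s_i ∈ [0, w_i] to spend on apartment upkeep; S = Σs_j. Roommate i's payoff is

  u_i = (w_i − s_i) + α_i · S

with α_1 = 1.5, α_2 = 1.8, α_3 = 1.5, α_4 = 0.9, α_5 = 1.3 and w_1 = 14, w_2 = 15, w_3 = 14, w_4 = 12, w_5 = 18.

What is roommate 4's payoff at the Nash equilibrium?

66.9

∂u_i/∂s_i = α_i − 1, so roommate i contributes w_i if α_i > 1, else 0.
α_i > 1 for i ∈ {1, 2, 3, 5}; NE contributions (14, 15, 14, 0, 18), S = 61.
u_4 = (12 − 0) + 0.9·61 = 66.9.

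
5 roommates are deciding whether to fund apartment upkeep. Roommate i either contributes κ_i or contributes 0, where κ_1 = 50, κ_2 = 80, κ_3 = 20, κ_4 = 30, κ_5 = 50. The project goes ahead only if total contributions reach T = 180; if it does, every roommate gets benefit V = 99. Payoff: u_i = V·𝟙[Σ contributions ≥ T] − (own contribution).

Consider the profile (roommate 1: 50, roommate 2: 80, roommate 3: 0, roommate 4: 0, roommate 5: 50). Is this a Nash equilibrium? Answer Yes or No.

Yes

Total = 180 ≥ 180: provided.
Roommate 1 (pledges 50, payoff 49): dropping to 0 → total 130, payoff 0. No gain.
Roommate 2 (pledges 80, payoff 19): dropping to 0 → total 100, payoff 0. No gain.
Roommate 3 (pledges 0, payoff 99): pledging 20 → total 200, payoff 79. No gain.
Roommate 4 (pledges 0, payoff 99): pledging 30 → total 210, payoff 69. No gain.
Roommate 5 (pledges 50, payoff 49): dropping to 0 → total 130, payoff 0. No gain.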